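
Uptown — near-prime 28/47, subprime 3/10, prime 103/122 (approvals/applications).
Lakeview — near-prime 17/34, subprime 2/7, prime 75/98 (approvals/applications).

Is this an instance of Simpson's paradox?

No

Near-prime: Uptown 28/47 = 59.6%, Lakeview 17/34 = 50.0% → Uptown
Subprime: Uptown 3/10 = 30.0%, Lakeview 2/7 = 28.6% → Uptown
Prime: Uptown 103/122 = 84.4%, Lakeview 75/98 = 76.5% → Uptown
Overall: Uptown 134/179 = 74.9%, Lakeview 94/139 = 67.6% → Uptown
Uptown wins overall and in every credit group — no reversal.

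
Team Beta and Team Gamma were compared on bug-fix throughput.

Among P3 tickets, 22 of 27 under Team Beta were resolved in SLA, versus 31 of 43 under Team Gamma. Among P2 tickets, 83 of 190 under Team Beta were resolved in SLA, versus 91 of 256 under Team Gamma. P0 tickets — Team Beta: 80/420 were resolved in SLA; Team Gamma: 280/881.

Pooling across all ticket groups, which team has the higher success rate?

Team Gamma

P3: Team Beta 22/27 = 81.5%, Team Gamma 31/43 = 72.1% → Team Beta
P2: Team Beta 83/190 = 43.7%, Team Gamma 91/256 = 35.5% → Team Beta
P0: Team Beta 80/420 = 19.0%, Team Gamma 280/881 = 31.8% → Team Gamma
Overall: Team Beta 185/637 = 29.0%, Team Gamma 402/1180 = 34.1% → Team Gamma
(Neither sweeps every ticket group, but Team Gamma has the higher pooled rate.)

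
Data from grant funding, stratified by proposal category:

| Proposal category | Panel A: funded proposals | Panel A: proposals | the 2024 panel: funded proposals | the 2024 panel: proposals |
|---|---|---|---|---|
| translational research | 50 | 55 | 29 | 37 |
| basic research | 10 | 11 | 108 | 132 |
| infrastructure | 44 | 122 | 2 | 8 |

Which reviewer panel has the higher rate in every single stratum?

Panel A

Translational research: Panel A 50/55 = 90.9%, the 2024 panel 29/37 = 78.4% → Panel A
Basic research: Panel A 10/11 = 90.9%, the 2024 panel 108/132 = 81.8% → Panel A
Infrastructure: Panel A 44/122 = 36.1%, the 2024 panel 2/8 = 25.0% → Panel A
Panel A has the higher rate in all 3 groups.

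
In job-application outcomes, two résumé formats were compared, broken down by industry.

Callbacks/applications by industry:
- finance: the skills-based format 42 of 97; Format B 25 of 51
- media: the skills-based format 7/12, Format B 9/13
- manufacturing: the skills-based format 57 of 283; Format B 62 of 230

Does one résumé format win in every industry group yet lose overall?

Finance: the skills-based format 42/97 = 43.3%, Format B 25/51 = 49.0% → Format B
Media: the skills-based format 7/12 = 58.3%, Format B 9/13 = 69.2% → Format B
Manufacturing: the skills-based format 57/283 = 20.1%, Format B 62/230 = 27.0% → Format B
Overall: the skills-based format 106/392 = 27.0%, Format B 96/294 = 32.7% → Format B
Format B wins overall and in every industry group — no reversal.

No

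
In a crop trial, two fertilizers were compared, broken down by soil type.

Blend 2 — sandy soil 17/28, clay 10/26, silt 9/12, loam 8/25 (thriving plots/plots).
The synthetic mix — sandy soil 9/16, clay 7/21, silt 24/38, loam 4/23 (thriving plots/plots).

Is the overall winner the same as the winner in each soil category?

Yes

Sandy soil: Blend 2 17/28 = 60.7%, the synthetic mix 9/16 = 56.2% → Blend 2
Clay: Blend 2 10/26 = 38.5%, the synthetic mix 7/21 = 33.3% → Blend 2
Silt: Blend 2 9/12 = 75.0%, the synthetic mix 24/38 = 63.2% → Blend 2
Loam: Blend 2 8/25 = 32.0%, the synthetic mix 4/23 = 17.4% → Blend 2
Overall: Blend 2 44/91 = 48.4%, the synthetic mix 44/98 = 44.9% → Blend 2
Blend 2 wins overall and in every soil group — no reversal.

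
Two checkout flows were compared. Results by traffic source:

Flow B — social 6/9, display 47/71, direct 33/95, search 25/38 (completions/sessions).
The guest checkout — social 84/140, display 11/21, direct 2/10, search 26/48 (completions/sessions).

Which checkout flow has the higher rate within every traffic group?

Social: Flow B 6/9 = 66.7%, the guest checkout 84/140 = 60.0% → Flow B
Display: Flow B 47/71 = 66.2%, the guest checkout 11/21 = 52.4% → Flow B
Direct: Flow B 33/95 = 34.7%, the guest checkout 2/10 = 20.0% → Flow B
Search: Flow B 25/38 = 65.8%, the guest checkout 26/48 = 54.2% → Flow B
Flow B has the higher rate in all 4 groups.

Flow B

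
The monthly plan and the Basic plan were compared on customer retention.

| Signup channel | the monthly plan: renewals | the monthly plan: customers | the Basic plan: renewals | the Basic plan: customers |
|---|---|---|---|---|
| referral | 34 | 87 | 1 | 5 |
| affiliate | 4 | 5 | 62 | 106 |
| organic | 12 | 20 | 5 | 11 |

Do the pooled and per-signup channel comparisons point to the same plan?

No

Referral: the monthly plan 34/87 = 39.1%, the Basic plan 1/5 = 20.0% → the monthly plan
Affiliate: the monthly plan 4/5 = 80.0%, the Basic plan 62/106 = 58.5% → the monthly plan
Organic: the monthly plan 12/20 = 60.0%, the Basic plan 5/11 = 45.5% → the monthly plan
Overall: the monthly plan 50/112 = 44.6%, the Basic plan 68/122 = 55.7% → the Basic plan
The monthly plan wins each signup group but the Basic plan wins overall — the comparison reverses. The monthly plan's customers skew toward referral, which has a lower base rate.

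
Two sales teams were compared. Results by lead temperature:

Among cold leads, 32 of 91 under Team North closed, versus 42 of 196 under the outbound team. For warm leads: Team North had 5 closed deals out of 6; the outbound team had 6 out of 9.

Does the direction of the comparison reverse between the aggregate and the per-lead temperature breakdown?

Cold: Team North 32/91 = 35.2%, the outbound team 42/196 = 21.4% → Team North
Warm: Team North 5/6 = 83.3%, the outbound team 6/9 = 66.7% → Team North
Overall: Team North 37/97 = 38.1%, the outbound team 48/205 = 23.4% → Team North
Team North wins overall and in every lead group — no reversal.

No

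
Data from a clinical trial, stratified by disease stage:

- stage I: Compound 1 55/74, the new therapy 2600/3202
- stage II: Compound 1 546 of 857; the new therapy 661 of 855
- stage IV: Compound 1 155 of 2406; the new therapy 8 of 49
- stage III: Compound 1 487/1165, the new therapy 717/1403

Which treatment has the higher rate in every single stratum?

Stage I: Compound 1 55/74 = 74.3%, the new therapy 2600/3202 = 81.2% → the new therapy
Stage II: Compound 1 546/857 = 63.7%, the new therapy 661/855 = 77.3% → the new therapy
Stage IV: Compound 1 155/2406 = 6.4%, the new therapy 8/49 = 16.3% → the new therapy
Stage III: Compound 1 487/1165 = 41.8%, the new therapy 717/1403 = 51.1% → the new therapy
The new therapy has the higher rate in all 4 groups.

the new therapy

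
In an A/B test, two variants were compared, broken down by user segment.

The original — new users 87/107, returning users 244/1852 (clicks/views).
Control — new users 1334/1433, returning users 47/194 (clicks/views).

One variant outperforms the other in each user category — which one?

New users: the original 87/107 = 81.3%, Control 1334/1433 = 93.1% → Control
Returning users: the original 244/1852 = 13.2%, Control 47/194 = 24.2% → Control
Control has the higher rate in both groups.

Control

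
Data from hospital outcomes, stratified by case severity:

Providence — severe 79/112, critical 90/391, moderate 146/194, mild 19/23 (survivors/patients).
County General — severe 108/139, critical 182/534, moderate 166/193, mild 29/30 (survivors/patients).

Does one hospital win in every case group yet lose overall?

Severe: Providence 79/112 = 70.5%, County General 108/139 = 77.7% → County General
Critical: Providence 90/391 = 23.0%, County General 182/534 = 34.1% → County General
Moderate: Providence 146/194 = 75.3%, County General 166/193 = 86.0% → County General
Mild: Providence 19/23 = 82.6%, County General 29/30 = 96.7% → County General
Overall: Providence 334/720 = 46.4%, County General 485/896 = 54.1% → County General
County General wins overall and in every case group — no reversal.

No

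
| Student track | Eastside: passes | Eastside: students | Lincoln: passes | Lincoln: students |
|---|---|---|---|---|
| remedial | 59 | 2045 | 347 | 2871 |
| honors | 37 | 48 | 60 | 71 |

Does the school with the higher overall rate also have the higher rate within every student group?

Yes

Remedial: Eastside 59/2045 = 2.9%, Lincoln 347/2871 = 12.1% → Lincoln
Honors: Eastside 37/48 = 77.1%, Lincoln 60/71 = 84.5% → Lincoln
Overall: Eastside 96/2093 = 4.6%, Lincoln 407/2942 = 13.8% → Lincoln
Lincoln wins overall and in every student group — no reversal.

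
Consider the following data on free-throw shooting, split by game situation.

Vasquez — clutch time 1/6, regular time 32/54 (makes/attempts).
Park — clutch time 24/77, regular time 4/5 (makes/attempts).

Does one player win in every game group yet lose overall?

Clutch time: Vasquez 1/6 = 16.7%, Park 24/77 = 31.2% → Park
Regular time: Vasquez 32/54 = 59.3%, Park 4/5 = 80.0% → Park
Overall: Vasquez 33/60 = 55.0%, Park 28/82 = 34.1% → Vasquez
Park wins each game group but Vasquez wins overall — the comparison reverses. Park's attempts skew toward clutch time, which has a lower base rate.

Yes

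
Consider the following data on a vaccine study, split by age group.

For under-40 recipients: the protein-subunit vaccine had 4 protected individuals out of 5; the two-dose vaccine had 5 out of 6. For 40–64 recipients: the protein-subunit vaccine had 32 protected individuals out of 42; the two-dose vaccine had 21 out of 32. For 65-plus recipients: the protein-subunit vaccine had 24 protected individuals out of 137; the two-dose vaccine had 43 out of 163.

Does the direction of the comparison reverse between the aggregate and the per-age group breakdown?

No

Under-40: the protein-subunit vaccine 4/5 = 80.0%, the two-dose vaccine 5/6 = 83.3% → the two-dose vaccine
40–64: the protein-subunit vaccine 32/42 = 76.2%, the two-dose vaccine 21/32 = 65.6% → the protein-subunit vaccine
65-plus: the protein-subunit vaccine 24/137 = 17.5%, the two-dose vaccine 43/163 = 26.4% → the two-dose vaccine
Overall: the protein-subunit vaccine 60/184 = 32.6%, the two-dose vaccine 69/201 = 34.3% → the two-dose vaccine
Neither sweeps: the protein-subunit vaccine wins 1 of 3 groups, the two-dose vaccine wins 2. The two-dose vaccine wins overall but not every group — no Simpson reversal.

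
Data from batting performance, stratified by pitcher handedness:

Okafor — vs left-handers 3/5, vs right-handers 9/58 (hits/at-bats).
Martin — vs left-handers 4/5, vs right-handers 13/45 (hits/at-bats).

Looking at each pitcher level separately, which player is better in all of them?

Martin

Vs left-handers: Okafor 3/5 = 60.0%, Martin 4/5 = 80.0% → Martin
Vs right-handers: Okafor 9/58 = 15.5%, Martin 13/45 = 28.9% → Martin
Martin has the higher rate in both groups.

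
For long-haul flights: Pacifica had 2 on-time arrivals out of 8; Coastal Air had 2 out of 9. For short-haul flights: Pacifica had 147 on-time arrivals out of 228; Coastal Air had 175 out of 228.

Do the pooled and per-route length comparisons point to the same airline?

No

Long-haul: Pacifica 2/8 = 25.0%, Coastal Air 2/9 = 22.2% → Pacifica
Short-haul: Pacifica 147/228 = 64.5%, Coastal Air 175/228 = 76.8% → Coastal Air
Overall: Pacifica 149/236 = 63.1%, Coastal Air 177/237 = 74.7% → Coastal Air
Neither sweeps: Pacifica wins 1 of 2 groups, Coastal Air wins 1. Coastal Air wins overall but not every group — no Simpson reversal.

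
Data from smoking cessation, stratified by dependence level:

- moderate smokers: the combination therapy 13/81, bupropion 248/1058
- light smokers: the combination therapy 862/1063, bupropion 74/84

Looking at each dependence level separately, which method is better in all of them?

bupropion

Moderate smokers: the combination therapy 13/81 = 16.0%, bupropion 248/1058 = 23.4% → bupropion
Light smokers: the combination therapy 862/1063 = 81.1%, bupropion 74/84 = 88.1% → bupropion
Bupropion has the higher rate in both groups.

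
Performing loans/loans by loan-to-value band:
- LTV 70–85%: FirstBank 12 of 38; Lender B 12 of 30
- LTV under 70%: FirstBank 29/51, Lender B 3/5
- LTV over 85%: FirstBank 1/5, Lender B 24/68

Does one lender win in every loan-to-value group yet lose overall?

LTV 70–85%: FirstBank 12/38 = 31.6%, Lender B 12/30 = 40.0% → Lender B
LTV under 70%: FirstBank 29/51 = 56.9%, Lender B 3/5 = 60.0% → Lender B
LTV over 85%: FirstBank 1/5 = 20.0%, Lender B 24/68 = 35.3% → Lender B
Overall: FirstBank 42/94 = 44.7%, Lender B 39/103 = 37.9% → FirstBank
Lender B wins each loan-to-value group but FirstBank wins overall — the comparison reverses. Lender B's loans skew toward LTV over 85%, which has a lower base rate.

Yes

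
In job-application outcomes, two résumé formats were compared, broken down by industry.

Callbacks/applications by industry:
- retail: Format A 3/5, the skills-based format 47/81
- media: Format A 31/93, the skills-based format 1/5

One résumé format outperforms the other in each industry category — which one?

Retail: Format A 3/5 = 60.0%, the skills-based format 47/81 = 58.0% → Format A
Media: Format A 31/93 = 33.3%, the skills-based format 1/5 = 20.0% → Format A
Format A has the higher rate in both groups.

Format A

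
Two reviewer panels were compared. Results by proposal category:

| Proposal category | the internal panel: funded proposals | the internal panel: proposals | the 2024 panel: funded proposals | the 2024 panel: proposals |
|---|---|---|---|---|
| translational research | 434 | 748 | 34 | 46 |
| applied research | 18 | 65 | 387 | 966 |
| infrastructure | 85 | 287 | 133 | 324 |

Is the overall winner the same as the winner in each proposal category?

No

Translational research: the internal panel 434/748 = 58.0%, the 2024 panel 34/46 = 73.9% → the 2024 panel
Applied research: the internal panel 18/65 = 27.7%, the 2024 panel 387/966 = 40.1% → the 2024 panel
Infrastructure: the internal panel 85/287 = 29.6%, the 2024 panel 133/324 = 41.0% → the 2024 panel
Overall: the internal panel 537/1100 = 48.8%, the 2024 panel 554/1336 = 41.5% → the internal panel
The 2024 panel wins each proposal group but the internal panel wins overall — the comparison reverses. The 2024 panel's proposals skew toward applied research, which has a lower base rate.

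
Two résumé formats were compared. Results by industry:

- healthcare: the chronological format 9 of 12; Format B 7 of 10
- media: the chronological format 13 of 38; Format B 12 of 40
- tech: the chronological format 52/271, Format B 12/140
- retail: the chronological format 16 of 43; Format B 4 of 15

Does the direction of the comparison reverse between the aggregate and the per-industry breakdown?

No

Healthcare: the chronological format 9/12 = 75.0%, Format B 7/10 = 70.0% → the chronological format
Media: the chronological format 13/38 = 34.2%, Format B 12/40 = 30.0% → the chronological format
Tech: the chronological format 52/271 = 19.2%, Format B 12/140 = 8.6% → the chronological format
Retail: the chronological format 16/43 = 37.2%, Format B 4/15 = 26.7% → the chronological format
Overall: the chronological format 90/364 = 24.7%, Format B 35/205 = 17.1% → the chronological format
The chronological format wins overall and in every industry group — no reversal.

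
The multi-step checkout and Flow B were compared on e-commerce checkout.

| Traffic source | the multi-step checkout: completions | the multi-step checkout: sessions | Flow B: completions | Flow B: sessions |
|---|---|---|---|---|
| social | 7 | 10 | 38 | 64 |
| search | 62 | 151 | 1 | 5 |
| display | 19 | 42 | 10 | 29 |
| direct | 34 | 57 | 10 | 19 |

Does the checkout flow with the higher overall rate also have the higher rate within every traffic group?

No

Social: the multi-step checkout 7/10 = 70.0%, Flow B 38/64 = 59.4% → the multi-step checkout
Search: the multi-step checkout 62/151 = 41.1%, Flow B 1/5 = 20.0% → the multi-step checkout
Display: the multi-step checkout 19/42 = 45.2%, Flow B 10/29 = 34.5% → the multi-step checkout
Direct: the multi-step checkout 34/57 = 59.6%, Flow B 10/19 = 52.6% → the multi-step checkout
Overall: the multi-step checkout 122/260 = 46.9%, Flow B 59/117 = 50.4% → Flow B
The multi-step checkout wins each traffic group but Flow B wins overall — the comparison reverses. The multi-step checkout's sessions skew toward search, which has a lower base rate.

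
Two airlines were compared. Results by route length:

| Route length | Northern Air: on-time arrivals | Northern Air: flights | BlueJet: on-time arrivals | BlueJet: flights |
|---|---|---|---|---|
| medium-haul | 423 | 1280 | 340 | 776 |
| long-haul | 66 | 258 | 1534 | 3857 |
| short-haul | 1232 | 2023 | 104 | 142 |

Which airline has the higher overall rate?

Medium-haul: Northern Air 423/1280 = 33.0%, BlueJet 340/776 = 43.8% → BlueJet
Long-haul: Northern Air 66/258 = 25.6%, BlueJet 1534/3857 = 39.8% → BlueJet
Short-haul: Northern Air 1232/2023 = 60.9%, BlueJet 104/142 = 73.2% → BlueJet
Overall: Northern Air 1721/3561 = 48.3%, BlueJet 1978/4775 = 41.4% → Northern Air
(BlueJet wins every route group but Northern Air wins overall — BlueJet's flights skew toward the low-rate long-haul group.)

Northern Air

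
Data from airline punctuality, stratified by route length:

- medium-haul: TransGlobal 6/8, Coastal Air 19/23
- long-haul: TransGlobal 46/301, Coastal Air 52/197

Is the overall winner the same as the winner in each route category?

Medium-haul: TransGlobal 6/8 = 75.0%, Coastal Air 19/23 = 82.6% → Coastal Air
Long-haul: TransGlobal 46/301 = 15.3%, Coastal Air 52/197 = 26.4% → Coastal Air
Overall: TransGlobal 52/309 = 16.8%, Coastal Air 71/220 = 32.3% → Coastal Air
Coastal Air wins overall and in every route group — no reversal.

Yes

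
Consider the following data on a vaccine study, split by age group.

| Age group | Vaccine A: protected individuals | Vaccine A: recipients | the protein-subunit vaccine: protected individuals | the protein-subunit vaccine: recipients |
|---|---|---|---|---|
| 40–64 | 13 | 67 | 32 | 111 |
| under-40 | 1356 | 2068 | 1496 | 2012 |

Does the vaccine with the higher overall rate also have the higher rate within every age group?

Yes

40–64: Vaccine A 13/67 = 19.4%, the protein-subunit vaccine 32/111 = 28.8% → the protein-subunit vaccine
Under-40: Vaccine A 1356/2068 = 65.6%, the protein-subunit vaccine 1496/2012 = 74.4% → the protein-subunit vaccine
Overall: Vaccine A 1369/2135 = 64.1%, the protein-subunit vaccine 1528/2123 = 72.0% → the protein-subunit vaccine
The protein-subunit vaccine wins overall and in every age group — no reversal.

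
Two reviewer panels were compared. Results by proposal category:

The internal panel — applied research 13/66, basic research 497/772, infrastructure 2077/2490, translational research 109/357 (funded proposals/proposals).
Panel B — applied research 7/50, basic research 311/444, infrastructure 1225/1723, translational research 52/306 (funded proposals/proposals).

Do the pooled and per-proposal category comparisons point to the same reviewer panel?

No

Applied research: the internal panel 13/66 = 19.7%, Panel B 7/50 = 14.0% → the internal panel
Basic research: the internal panel 497/772 = 64.4%, Panel B 311/444 = 70.0% → Panel B
Infrastructure: the internal panel 2077/2490 = 83.4%, Panel B 1225/1723 = 71.1% → the internal panel
Translational research: the internal panel 109/357 = 30.5%, Panel B 52/306 = 17.0% → the internal panel
Overall: the internal panel 2696/3685 = 73.2%, Panel B 1595/2523 = 63.2% → the internal panel
Neither sweeps: the internal panel wins 3 of 4 groups, Panel B wins 1. The internal panel wins overall but not every group — no Simpson reversal.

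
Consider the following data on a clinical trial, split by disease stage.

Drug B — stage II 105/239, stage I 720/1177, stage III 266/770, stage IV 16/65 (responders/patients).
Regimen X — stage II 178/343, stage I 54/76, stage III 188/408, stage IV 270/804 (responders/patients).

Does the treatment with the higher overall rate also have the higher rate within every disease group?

Stage II: Drug B 105/239 = 43.9%, Regimen X 178/343 = 51.9% → Regimen X
Stage I: Drug B 720/1177 = 61.2%, Regimen X 54/76 = 71.1% → Regimen X
Stage III: Drug B 266/770 = 34.5%, Regimen X 188/408 = 46.1% → Regimen X
Stage IV: Drug B 16/65 = 24.6%, Regimen X 270/804 = 33.6% → Regimen X
Overall: Drug B 1107/2251 = 49.2%, Regimen X 690/1631 = 42.3% → Drug B
Regimen X wins each disease group but Drug B wins overall — the comparison reverses. Regimen X's patients skew toward stage IV, which has a lower base rate.

No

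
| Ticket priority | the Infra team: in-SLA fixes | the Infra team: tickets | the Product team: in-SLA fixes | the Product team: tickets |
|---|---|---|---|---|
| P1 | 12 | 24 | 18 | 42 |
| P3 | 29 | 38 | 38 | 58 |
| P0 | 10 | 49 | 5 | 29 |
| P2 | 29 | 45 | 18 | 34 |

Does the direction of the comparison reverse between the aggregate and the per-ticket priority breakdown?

P1: the Infra team 12/24 = 50.0%, the Product team 18/42 = 42.9% → the Infra team
P3: the Infra team 29/38 = 76.3%, the Product team 38/58 = 65.5% → the Infra team
P0: the Infra team 10/49 = 20.4%, the Product team 5/29 = 17.2% → the Infra team
P2: the Infra team 29/45 = 64.4%, the Product team 18/34 = 52.9% → the Infra team
Overall: the Infra team 80/156 = 51.3%, the Product team 79/163 = 48.5% → the Infra team
The Infra team wins overall and in every ticket group — no reversal.

No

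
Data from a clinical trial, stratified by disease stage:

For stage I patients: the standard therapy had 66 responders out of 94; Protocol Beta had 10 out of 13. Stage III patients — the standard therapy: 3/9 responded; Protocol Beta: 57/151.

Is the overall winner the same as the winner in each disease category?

No

Stage I: the standard therapy 66/94 = 70.2%, Protocol Beta 10/13 = 76.9% → Protocol Beta
Stage III: the standard therapy 3/9 = 33.3%, Protocol Beta 57/151 = 37.7% → Protocol Beta
Overall: the standard therapy 69/103 = 67.0%, Protocol Beta 67/164 = 40.9% → the standard therapy
Protocol Beta wins each disease group but the standard therapy wins overall — the comparison reverses. Protocol Beta's patients skew toward stage III, which has a lower base rate.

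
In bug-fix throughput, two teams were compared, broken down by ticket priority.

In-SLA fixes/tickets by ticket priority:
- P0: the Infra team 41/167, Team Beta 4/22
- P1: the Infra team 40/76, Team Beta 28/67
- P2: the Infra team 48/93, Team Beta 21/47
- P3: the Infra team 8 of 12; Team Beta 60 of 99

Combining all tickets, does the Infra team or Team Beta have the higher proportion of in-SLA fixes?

P0: the Infra team 41/167 = 24.6%, Team Beta 4/22 = 18.2% → the Infra team
P1: the Infra team 40/76 = 52.6%, Team Beta 28/67 = 41.8% → the Infra team
P2: the Infra team 48/93 = 51.6%, Team Beta 21/47 = 44.7% → the Infra team
P3: the Infra team 8/12 = 66.7%, Team Beta 60/99 = 60.6% → the Infra team
Overall: the Infra team 137/348 = 39.4%, Team Beta 113/235 = 48.1% → Team Beta
(The Infra team wins every ticket group but Team Beta wins overall — the Infra team's tickets skew toward the low-rate P0 group.)

Team Beta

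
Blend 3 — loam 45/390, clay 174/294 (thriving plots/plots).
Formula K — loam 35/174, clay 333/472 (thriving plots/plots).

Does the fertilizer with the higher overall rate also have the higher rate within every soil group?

Yes

Loam: Blend 3 45/390 = 11.5%, Formula K 35/174 = 20.1% → Formula K
Clay: Blend 3 174/294 = 59.2%, Formula K 333/472 = 70.6% → Formula K
Overall: Blend 3 219/684 = 32.0%, Formula K 368/646 = 57.0% → Formula K
Formula K wins overall and in every soil group — no reversal.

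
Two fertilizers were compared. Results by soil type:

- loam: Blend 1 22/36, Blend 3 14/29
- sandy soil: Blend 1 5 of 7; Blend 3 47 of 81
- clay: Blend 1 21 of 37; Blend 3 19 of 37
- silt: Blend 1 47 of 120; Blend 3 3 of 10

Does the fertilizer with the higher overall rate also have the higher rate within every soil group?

No

Loam: Blend 1 22/36 = 61.1%, Blend 3 14/29 = 48.3% → Blend 1
Sandy soil: Blend 1 5/7 = 71.4%, Blend 3 47/81 = 58.0% → Blend 1
Clay: Blend 1 21/37 = 56.8%, Blend 3 19/37 = 51.4% → Blend 1
Silt: Blend 1 47/120 = 39.2%, Blend 3 3/10 = 30.0% → Blend 1
Overall: Blend 1 95/200 = 47.5%, Blend 3 83/157 = 52.9% → Blend 3
Blend 1 wins each soil group but Blend 3 wins overall — the comparison reverses. Blend 1's plots skew toward silt, which has a lower base rate.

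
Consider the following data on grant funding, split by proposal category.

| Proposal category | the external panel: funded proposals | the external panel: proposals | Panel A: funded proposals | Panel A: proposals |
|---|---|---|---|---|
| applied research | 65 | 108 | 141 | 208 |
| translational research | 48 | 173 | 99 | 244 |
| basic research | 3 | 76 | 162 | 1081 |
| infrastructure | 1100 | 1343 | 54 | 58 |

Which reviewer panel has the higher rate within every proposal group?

Panel A

Applied research: the external panel 65/108 = 60.2%, Panel A 141/208 = 67.8% → Panel A
Translational research: the external panel 48/173 = 27.7%, Panel A 99/244 = 40.6% → Panel A
Basic research: the external panel 3/76 = 3.9%, Panel A 162/1081 = 15.0% → Panel A
Infrastructure: the external panel 1100/1343 = 81.9%, Panel A 54/58 = 93.1% → Panel A
Panel A has the higher rate in all 4 groups.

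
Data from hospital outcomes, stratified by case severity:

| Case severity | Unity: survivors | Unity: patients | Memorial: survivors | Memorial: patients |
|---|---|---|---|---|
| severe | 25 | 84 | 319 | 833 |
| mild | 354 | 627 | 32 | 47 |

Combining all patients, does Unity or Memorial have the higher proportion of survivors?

Severe: Unity 25/84 = 29.8%, Memorial 319/833 = 38.3% → Memorial
Mild: Unity 354/627 = 56.5%, Memorial 32/47 = 68.1% → Memorial
Overall: Unity 379/711 = 53.3%, Memorial 351/880 = 39.9% → Unity
(Memorial wins every case group but Unity wins overall — Memorial's patients skew toward the low-rate severe group.)

Unity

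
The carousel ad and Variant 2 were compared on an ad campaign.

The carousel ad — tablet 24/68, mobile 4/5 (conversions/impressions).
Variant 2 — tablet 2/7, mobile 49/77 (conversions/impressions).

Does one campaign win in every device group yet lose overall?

Yes

Tablet: the carousel ad 24/68 = 35.3%, Variant 2 2/7 = 28.6% → the carousel ad
Mobile: the carousel ad 4/5 = 80.0%, Variant 2 49/77 = 63.6% → the carousel ad
Overall: the carousel ad 28/73 = 38.4%, Variant 2 51/84 = 60.7% → Variant 2
The carousel ad wins each device group but Variant 2 wins overall — the comparison reverses. The carousel ad's impressions skew toward tablet, which has a lower base rate.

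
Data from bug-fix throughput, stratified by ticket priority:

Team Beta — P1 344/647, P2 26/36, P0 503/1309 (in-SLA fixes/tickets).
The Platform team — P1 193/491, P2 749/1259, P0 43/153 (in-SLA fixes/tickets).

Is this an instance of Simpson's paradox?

P1: Team Beta 344/647 = 53.2%, the Platform team 193/491 = 39.3% → Team Beta
P2: Team Beta 26/36 = 72.2%, the Platform team 749/1259 = 59.5% → Team Beta
P0: Team Beta 503/1309 = 38.4%, the Platform team 43/153 = 28.1% → Team Beta
Overall: Team Beta 873/1992 = 43.8%, the Platform team 985/1903 = 51.8% → the Platform team
Team Beta wins each ticket group but the Platform team wins overall — the comparison reverses. Team Beta's tickets skew toward P0, which has a lower base rate.

Yes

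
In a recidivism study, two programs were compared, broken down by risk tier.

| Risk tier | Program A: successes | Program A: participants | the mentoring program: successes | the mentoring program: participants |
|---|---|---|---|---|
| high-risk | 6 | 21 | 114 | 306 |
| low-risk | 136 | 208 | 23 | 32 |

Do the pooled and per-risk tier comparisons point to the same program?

No

High-risk: Program A 6/21 = 28.6%, the mentoring program 114/306 = 37.3% → the mentoring program
Low-risk: Program A 136/208 = 65.4%, the mentoring program 23/32 = 71.9% → the mentoring program
Overall: Program A 142/229 = 62.0%, the mentoring program 137/338 = 40.5% → Program A
The mentoring program wins each risk group but Program A wins overall — the comparison reverses. The mentoring program's participants skew toward high-risk, which has a lower base rate.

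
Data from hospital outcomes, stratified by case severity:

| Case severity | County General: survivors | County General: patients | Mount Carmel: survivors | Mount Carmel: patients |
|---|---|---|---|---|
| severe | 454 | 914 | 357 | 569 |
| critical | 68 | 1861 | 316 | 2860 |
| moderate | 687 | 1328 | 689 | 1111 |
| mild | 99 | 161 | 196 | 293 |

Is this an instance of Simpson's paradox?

Severe: County General 454/914 = 49.7%, Mount Carmel 357/569 = 62.7% → Mount Carmel
Critical: County General 68/1861 = 3.7%, Mount Carmel 316/2860 = 11.0% → Mount Carmel
Moderate: County General 687/1328 = 51.7%, Mount Carmel 689/1111 = 62.0% → Mount Carmel
Mild: County General 99/161 = 61.5%, Mount Carmel 196/293 = 66.9% → Mount Carmel
Overall: County General 1308/4264 = 30.7%, Mount Carmel 1558/4833 = 32.2% → Mount Carmel
Mount Carmel wins overall and in every case group — no reversal.

No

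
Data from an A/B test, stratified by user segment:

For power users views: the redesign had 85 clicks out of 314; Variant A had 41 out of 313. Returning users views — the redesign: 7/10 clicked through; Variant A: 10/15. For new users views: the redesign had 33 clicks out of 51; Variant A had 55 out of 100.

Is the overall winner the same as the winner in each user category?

Yes

Power users: the redesign 85/314 = 27.1%, Variant A 41/313 = 13.1% → the redesign
Returning users: the redesign 7/10 = 70.0%, Variant A 10/15 = 66.7% → the redesign
New users: the redesign 33/51 = 64.7%, Variant A 55/100 = 55.0% → the redesign
Overall: the redesign 125/375 = 33.3%, Variant A 106/428 = 24.8% → the redesign
The redesign wins overall and in every user group — no reversal.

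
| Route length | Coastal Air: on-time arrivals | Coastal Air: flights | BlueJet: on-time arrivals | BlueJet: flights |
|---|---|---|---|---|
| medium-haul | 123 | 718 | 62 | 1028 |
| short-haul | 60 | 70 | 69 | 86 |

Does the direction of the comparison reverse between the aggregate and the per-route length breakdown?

No

Medium-haul: Coastal Air 123/718 = 17.1%, BlueJet 62/1028 = 6.0% → Coastal Air
Short-haul: Coastal Air 60/70 = 85.7%, BlueJet 69/86 = 80.2% → Coastal Air
Overall: Coastal Air 183/788 = 23.2%, BlueJet 131/1114 = 11.8% → Coastal Air
Coastal Air wins overall and in every route group — no reversal.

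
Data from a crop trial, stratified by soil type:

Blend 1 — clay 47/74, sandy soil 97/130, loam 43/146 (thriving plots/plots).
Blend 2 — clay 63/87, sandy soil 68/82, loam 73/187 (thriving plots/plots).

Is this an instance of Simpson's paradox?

No

Clay: Blend 1 47/74 = 63.5%, Blend 2 63/87 = 72.4% → Blend 2
Sandy soil: Blend 1 97/130 = 74.6%, Blend 2 68/82 = 82.9% → Blend 2
Loam: Blend 1 43/146 = 29.5%, Blend 2 73/187 = 39.0% → Blend 2
Overall: Blend 1 187/350 = 53.4%, Blend 2 204/356 = 57.3% → Blend 2
Blend 2 wins overall and in every soil group — no reversal.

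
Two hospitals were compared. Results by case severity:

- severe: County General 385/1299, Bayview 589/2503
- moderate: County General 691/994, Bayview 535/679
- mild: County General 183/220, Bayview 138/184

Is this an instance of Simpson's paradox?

No

Severe: County General 385/1299 = 29.6%, Bayview 589/2503 = 23.5% → County General
Moderate: County General 691/994 = 69.5%, Bayview 535/679 = 78.8% → Bayview
Mild: County General 183/220 = 83.2%, Bayview 138/184 = 75.0% → County General
Overall: County General 1259/2513 = 50.1%, Bayview 1262/3366 = 37.5% → County General
Neither sweeps: County General wins 2 of 3 groups, Bayview wins 1. County General wins overall but not every group — no Simpson reversal.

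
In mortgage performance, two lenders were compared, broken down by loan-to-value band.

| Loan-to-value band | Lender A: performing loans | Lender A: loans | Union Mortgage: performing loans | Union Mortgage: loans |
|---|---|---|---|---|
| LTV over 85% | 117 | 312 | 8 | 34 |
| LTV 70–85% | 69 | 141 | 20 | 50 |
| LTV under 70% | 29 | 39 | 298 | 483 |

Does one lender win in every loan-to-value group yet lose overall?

Yes

LTV over 85%: Lender A 117/312 = 37.5%, Union Mortgage 8/34 = 23.5% → Lender A
LTV 70–85%: Lender A 69/141 = 48.9%, Union Mortgage 20/50 = 40.0% → Lender A
LTV under 70%: Lender A 29/39 = 74.4%, Union Mortgage 298/483 = 61.7% → Lender A
Overall: Lender A 215/492 = 43.7%, Union Mortgage 326/567 = 57.5% → Union Mortgage
Lender A wins each loan-to-value group but Union Mortgage wins overall — the comparison reverses. Lender A's loans skew toward LTV over 85%, which has a lower base rate.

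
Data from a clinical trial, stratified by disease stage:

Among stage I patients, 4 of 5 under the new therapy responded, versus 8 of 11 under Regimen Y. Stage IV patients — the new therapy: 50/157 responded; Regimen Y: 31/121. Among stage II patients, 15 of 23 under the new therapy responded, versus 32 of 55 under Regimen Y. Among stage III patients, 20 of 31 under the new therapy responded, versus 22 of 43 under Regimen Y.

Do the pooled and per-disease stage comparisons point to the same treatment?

Stage I: the new therapy 4/5 = 80.0%, Regimen Y 8/11 = 72.7% → the new therapy
Stage IV: the new therapy 50/157 = 31.8%, Regimen Y 31/121 = 25.6% → the new therapy
Stage II: the new therapy 15/23 = 65.2%, Regimen Y 32/55 = 58.2% → the new therapy
Stage III: the new therapy 20/31 = 64.5%, Regimen Y 22/43 = 51.2% → the new therapy
Overall: the new therapy 89/216 = 41.2%, Regimen Y 93/230 = 40.4% → the new therapy
The new therapy wins overall and in every disease group — no reversal.

Yes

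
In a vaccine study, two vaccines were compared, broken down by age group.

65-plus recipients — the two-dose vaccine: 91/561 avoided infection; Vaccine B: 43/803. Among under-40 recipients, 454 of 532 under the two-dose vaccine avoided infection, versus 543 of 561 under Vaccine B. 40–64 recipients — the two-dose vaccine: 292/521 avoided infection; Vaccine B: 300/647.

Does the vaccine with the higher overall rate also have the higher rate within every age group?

65-plus: the two-dose vaccine 91/561 = 16.2%, Vaccine B 43/803 = 5.4% → the two-dose vaccine
Under-40: the two-dose vaccine 454/532 = 85.3%, Vaccine B 543/561 = 96.8% → Vaccine B
40–64: the two-dose vaccine 292/521 = 56.0%, Vaccine B 300/647 = 46.4% → the two-dose vaccine
Overall: the two-dose vaccine 837/1614 = 51.9%, Vaccine B 886/2011 = 44.1% → the two-dose vaccine
Neither sweeps: the two-dose vaccine wins 2 of 3 groups, Vaccine B wins 1. The two-dose vaccine wins overall but not every group — no Simpson reversal.

No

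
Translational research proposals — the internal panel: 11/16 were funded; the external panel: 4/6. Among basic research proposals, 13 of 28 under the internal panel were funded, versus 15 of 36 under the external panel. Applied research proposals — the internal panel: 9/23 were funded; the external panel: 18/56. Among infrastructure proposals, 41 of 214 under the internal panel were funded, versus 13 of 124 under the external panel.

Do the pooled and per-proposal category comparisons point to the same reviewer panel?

Translational research: the internal panel 11/16 = 68.8%, the external panel 4/6 = 66.7% → the internal panel
Basic research: the internal panel 13/28 = 46.4%, the external panel 15/36 = 41.7% → the internal panel
Applied research: the internal panel 9/23 = 39.1%, the external panel 18/56 = 32.1% → the internal panel
Infrastructure: the internal panel 41/214 = 19.2%, the external panel 13/124 = 10.5% → the internal panel
Overall: the internal panel 74/281 = 26.3%, the external panel 50/222 = 22.5% → the internal panel
The internal panel wins overall and in every proposal group — no reversal.

Yes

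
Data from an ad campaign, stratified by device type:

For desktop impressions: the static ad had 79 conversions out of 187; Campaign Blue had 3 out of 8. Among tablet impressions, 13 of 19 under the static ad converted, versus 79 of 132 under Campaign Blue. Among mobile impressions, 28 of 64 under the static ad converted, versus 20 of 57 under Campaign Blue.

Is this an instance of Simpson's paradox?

Desktop: the static ad 79/187 = 42.2%, Campaign Blue 3/8 = 37.5% → the static ad
Tablet: the static ad 13/19 = 68.4%, Campaign Blue 79/132 = 59.8% → the static ad
Mobile: the static ad 28/64 = 43.8%, Campaign Blue 20/57 = 35.1% → the static ad
Overall: the static ad 120/270 = 44.4%, Campaign Blue 102/197 = 51.8% → Campaign Blue
The static ad wins each device group but Campaign Blue wins overall — the comparison reverses. The static ad's impressions skew toward desktop, which has a lower base rate.

Yes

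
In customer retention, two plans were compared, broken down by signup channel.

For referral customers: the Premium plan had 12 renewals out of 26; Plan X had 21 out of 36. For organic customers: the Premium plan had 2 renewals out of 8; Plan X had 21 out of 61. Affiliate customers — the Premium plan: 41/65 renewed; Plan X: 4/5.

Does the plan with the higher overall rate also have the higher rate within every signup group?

Referral: the Premium plan 12/26 = 46.2%, Plan X 21/36 = 58.3% → Plan X
Organic: the Premium plan 2/8 = 25.0%, Plan X 21/61 = 34.4% → Plan X
Affiliate: the Premium plan 41/65 = 63.1%, Plan X 4/5 = 80.0% → Plan X
Overall: the Premium plan 55/99 = 55.6%, Plan X 46/102 = 45.1% → the Premium plan
Plan X wins each signup group but the Premium plan wins overall — the comparison reverses. Plan X's customers skew toward organic, which has a lower base rate.

No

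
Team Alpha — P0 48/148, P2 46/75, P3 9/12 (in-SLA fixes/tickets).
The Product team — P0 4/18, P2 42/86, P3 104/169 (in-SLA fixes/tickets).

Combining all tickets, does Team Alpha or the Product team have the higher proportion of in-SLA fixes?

the Product team

P0: Team Alpha 48/148 = 32.4%, the Product team 4/18 = 22.2% → Team Alpha
P2: Team Alpha 46/75 = 61.3%, the Product team 42/86 = 48.8% → Team Alpha
P3: Team Alpha 9/12 = 75.0%, the Product team 104/169 = 61.5% → Team Alpha
Overall: Team Alpha 103/235 = 43.8%, the Product team 150/273 = 54.9% → the Product team
(Team Alpha wins every ticket group but the Product team wins overall — Team Alpha's tickets skew toward the low-rate P0 group.)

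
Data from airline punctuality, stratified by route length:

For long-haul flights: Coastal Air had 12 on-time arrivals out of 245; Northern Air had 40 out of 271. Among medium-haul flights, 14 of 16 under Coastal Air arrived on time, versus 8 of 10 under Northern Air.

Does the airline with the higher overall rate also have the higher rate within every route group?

Long-haul: Coastal Air 12/245 = 4.9%, Northern Air 40/271 = 14.8% → Northern Air
Medium-haul: Coastal Air 14/16 = 87.5%, Northern Air 8/10 = 80.0% → Coastal Air
Overall: Coastal Air 26/261 = 10.0%, Northern Air 48/281 = 17.1% → Northern Air
Neither sweeps: Coastal Air wins 1 of 2 groups, Northern Air wins 1. Northern Air wins overall but not every group — no Simpson reversal.

No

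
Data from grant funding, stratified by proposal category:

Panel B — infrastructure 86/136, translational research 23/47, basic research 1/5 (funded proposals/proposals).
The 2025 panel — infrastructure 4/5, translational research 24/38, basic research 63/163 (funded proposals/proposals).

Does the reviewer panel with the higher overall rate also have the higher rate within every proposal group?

No

Infrastructure: Panel B 86/136 = 63.2%, the 2025 panel 4/5 = 80.0% → the 2025 panel
Translational research: Panel B 23/47 = 48.9%, the 2025 panel 24/38 = 63.2% → the 2025 panel
Basic research: Panel B 1/5 = 20.0%, the 2025 panel 63/163 = 38.7% → the 2025 panel
Overall: Panel B 110/188 = 58.5%, the 2025 panel 91/206 = 44.2% → Panel B
The 2025 panel wins each proposal group but Panel B wins overall — the comparison reverses. The 2025 panel's proposals skew toward basic research, which has a lower base rate.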